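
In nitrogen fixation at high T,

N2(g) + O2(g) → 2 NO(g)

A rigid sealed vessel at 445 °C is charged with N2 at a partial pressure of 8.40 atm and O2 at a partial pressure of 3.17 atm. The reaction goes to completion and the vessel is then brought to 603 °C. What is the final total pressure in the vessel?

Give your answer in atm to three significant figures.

14.1 atm

At constant V, partial pressures at 445 °C are proportional to moles, so apply stoichiometry directly to pressures.
P(O2) required for 8.40 atm of N2 = (1/1) × 8.40 = 8.400 atm; available 3.17 atm, so O2 is limiting.
P(N2) remaining = 8.40 − (1/1) × 3.17 = 5.230 atm
P(gaseous products) = (2)/1 × 3.17 = 6.340 atm
P_total at 445 °C = 5.230 + 6.340 = 11.57 atm
Scaling to 603 °C: P = 11.57 × 876.15/718.15 = 14.12 atm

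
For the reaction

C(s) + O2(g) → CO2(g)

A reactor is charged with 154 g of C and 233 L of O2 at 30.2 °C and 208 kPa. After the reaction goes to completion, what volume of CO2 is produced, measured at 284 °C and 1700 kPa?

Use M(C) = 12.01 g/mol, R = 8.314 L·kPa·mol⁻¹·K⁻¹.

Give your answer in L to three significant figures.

n(C) = 154 / 12.01 = 12.82 mol
n(O2) = PV/RT = (208 × 233) / (8.314 × 303.35) = 19.22 mol
For 12.82 mol C, stoichiometry requires (1/1) × 12.82 = 12.82 mol O2; 19.22 mol is available, so C is limiting.
n(CO2) = (1/1) × 12.82 = 12.82 mol
V(CO2) = nRT/P = 12.82 × 8.314 × 557.15 / 1700 = 34.93 L

34.9 L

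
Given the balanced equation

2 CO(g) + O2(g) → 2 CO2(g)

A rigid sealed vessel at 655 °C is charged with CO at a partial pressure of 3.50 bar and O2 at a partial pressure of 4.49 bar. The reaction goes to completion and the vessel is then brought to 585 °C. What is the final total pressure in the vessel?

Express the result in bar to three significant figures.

5.77 bar

At constant V, partial pressures at 655 °C are proportional to moles, so apply stoichiometry directly to pressures.
P(O2) required for 3.50 bar of CO = (1/2) × 3.50 = 1.750 bar; available 4.49 bar, so CO is limiting.
P(O2) remaining = 4.49 − (1/2) × 3.50 = 2.740 bar
P(gaseous products) = (2)/2 × 3.50 = 3.500 bar
P_total at 655 °C = 2.740 + 3.500 = 6.240 bar
Scaling to 585 °C: P = 6.240 × 858.15/928.15 = 5.769 bar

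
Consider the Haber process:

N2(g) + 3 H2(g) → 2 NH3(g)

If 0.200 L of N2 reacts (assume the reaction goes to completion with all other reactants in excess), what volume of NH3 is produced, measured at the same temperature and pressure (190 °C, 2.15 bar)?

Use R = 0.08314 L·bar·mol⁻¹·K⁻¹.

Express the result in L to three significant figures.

0.400 L

At constant T and P, gas volumes are in the mole ratio: V(NH3) = (2/1) × 0.200 = 0.4000 L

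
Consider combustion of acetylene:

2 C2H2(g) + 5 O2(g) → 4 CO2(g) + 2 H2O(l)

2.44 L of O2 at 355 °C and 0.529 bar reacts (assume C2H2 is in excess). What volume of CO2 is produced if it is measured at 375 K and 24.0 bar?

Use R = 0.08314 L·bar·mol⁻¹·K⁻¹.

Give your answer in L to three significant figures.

n(O2) = PV/RT = (0.529 × 2.44) / (0.08314 × 628.15) = 0.02472 mol
n(CO2) = (4/5) × 0.02472 = 0.01978 mol
V = nRT/P = 0.01978 × 0.08314 × 375 / 24.0 = 0.02570 L

0.0257 L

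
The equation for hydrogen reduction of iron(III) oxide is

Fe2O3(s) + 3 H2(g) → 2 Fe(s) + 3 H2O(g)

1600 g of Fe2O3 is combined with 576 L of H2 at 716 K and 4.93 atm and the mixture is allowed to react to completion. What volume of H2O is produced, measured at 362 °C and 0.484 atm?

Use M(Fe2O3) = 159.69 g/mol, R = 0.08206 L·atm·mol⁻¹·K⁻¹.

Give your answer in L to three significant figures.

3240 L

n(Fe2O3) = 1600 / 159.69 = 10.02 mol
n(H2) = PV/RT = (4.93 × 576) / (0.08206 × 716) = 48.33 mol
For 10.02 mol Fe2O3, stoichiometry requires (3/1) × 10.02 = 30.06 mol H2; 48.33 mol is available, so Fe2O3 is limiting.
n(H2O) = (3/1) × 10.02 = 30.06 mol
V(H2O) = nRT/P = 30.06 × 0.08206 × 635.15 / 0.484 = 3237 L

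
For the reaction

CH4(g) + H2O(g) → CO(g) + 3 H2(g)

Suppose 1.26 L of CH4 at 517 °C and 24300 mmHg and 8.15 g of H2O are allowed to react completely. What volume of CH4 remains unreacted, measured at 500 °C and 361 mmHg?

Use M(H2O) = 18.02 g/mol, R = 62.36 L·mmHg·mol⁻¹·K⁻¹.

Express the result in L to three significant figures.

22.6 L

n(CH4) = PV/RT = (24300 × 1.26) / (62.36 × 790.15) = 0.6214 mol
n(H2O) = 8.15 / 18.02 = 0.4523 mol
For 0.6214 mol CH4, stoichiometry requires (1/1) × 0.6214 = 0.6214 mol H2O; 0.4523 mol is available, so H2O is limiting.
n(CH4) consumed = (1/1) × 0.4523 = 0.4523 mol; remaining = 0.6214 − 0.4523 = 0.1691 mol
V(CH4) = nRT/P = 0.1691 × 62.36 × 773.15 / 361 = 22.58 L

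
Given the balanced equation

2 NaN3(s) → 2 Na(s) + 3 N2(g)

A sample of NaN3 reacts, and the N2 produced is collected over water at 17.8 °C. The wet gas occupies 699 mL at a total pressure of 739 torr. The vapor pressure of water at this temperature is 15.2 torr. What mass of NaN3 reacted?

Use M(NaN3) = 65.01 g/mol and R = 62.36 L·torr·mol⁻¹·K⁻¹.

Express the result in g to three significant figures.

1.21 g

P(N2) = 739 − 15.2 = 723.8 torr
n(N2) = PV/RT = (723.8 × 0.6990) / (62.36 × 290.95) = 0.02789 mol
n(NaN3) = (2/3) × 0.02789 = 0.01859 mol
m(NaN3) = 0.01859 × 65.01 = 1.209 g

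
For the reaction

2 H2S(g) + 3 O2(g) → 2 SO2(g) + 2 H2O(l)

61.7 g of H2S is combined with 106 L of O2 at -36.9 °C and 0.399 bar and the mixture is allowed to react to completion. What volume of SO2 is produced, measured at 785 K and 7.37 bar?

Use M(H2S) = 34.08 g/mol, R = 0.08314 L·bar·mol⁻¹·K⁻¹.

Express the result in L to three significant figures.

12.7 L

n(H2S) = 61.7 / 34.08 = 1.810 mol
n(O2) = PV/RT = (0.399 × 106) / (0.08314 × 236.25) = 2.153 mol
For 1.810 mol H2S, stoichiometry requires (3/2) × 1.810 = 2.715 mol O2; 2.153 mol is available, so O2 is limiting.
n(SO2) = (2/3) × 2.153 = 1.435 mol
V(SO2) = nRT/P = 1.435 × 0.08314 × 785 / 7.37 = 12.71 L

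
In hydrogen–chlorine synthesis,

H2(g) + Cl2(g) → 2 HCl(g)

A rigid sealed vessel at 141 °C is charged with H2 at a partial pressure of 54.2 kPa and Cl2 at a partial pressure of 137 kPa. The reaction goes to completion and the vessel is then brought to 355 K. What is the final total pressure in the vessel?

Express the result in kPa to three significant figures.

Because the vessel is rigid and T is held at 141 °C, work the stoichiometry in partial pressures (P_i = n_iRT/V).
P(Cl2) required for 54.2 kPa of H2 = (1/1) × 54.2 = 54.20 kPa; available 137 kPa, so H2 is limiting.
P(Cl2) remaining = 137 − (1/1) × 54.2 = 82.80 kPa
P(gaseous products) = (2)/1 × 54.2 = 108.4 kPa
P_total at 141 °C = 82.80 + 108.4 = 191.2 kPa
Scaling to 355 K: P = 191.2 × 355/414.15 = 163.9 kPa

164 kPa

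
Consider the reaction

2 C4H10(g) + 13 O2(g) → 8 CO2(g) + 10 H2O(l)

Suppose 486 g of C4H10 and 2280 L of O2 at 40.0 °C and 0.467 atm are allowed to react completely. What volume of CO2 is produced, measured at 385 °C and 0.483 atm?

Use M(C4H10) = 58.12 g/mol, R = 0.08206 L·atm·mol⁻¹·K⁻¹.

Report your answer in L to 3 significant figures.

n(C4H10) = 486 / 58.12 = 8.362 mol
n(O2) = PV/RT = (0.467 × 2280) / (0.08206 × 313.15) = 41.44 mol
For 8.362 mol C4H10, stoichiometry requires (13/2) × 8.362 = 54.35 mol O2; 41.44 mol is available, so O2 is limiting.
n(CO2) = (8/13) × 41.44 = 25.50 mol
V(CO2) = nRT/P = 25.50 × 0.08206 × 658.15 / 0.483 = 2851 L

2850 L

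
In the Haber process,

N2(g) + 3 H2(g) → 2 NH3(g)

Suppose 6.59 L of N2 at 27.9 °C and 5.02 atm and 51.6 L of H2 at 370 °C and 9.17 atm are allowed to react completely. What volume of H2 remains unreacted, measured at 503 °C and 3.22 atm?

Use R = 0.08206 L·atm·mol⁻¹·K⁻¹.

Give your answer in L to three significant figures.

n(N2) = PV/RT = (5.02 × 6.59) / (0.08206 × 301.05) = 1.339 mol
n(H2) = PV/RT = (9.17 × 51.6) / (0.08206 × 643.15) = 8.966 mol
For 1.339 mol N2, stoichiometry requires (3/1) × 1.339 = 4.017 mol H2; 8.966 mol is available, so N2 is limiting.
n(H2) consumed = (3/1) × 1.339 = 4.017 mol; remaining = 8.966 − 4.017 = 4.949 mol
V(H2) = nRT/P = 4.949 × 0.08206 × 776.15 / 3.22 = 97.89 L

97.9 L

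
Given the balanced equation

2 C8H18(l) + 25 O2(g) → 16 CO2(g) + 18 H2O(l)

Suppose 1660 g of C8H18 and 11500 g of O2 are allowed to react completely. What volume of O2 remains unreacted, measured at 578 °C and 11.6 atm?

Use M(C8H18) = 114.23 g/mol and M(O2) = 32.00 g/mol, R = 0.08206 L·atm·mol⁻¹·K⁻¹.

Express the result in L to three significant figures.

n(C8H18) = 1660 / 114.23 = 14.53 mol
n(O2) = 11500 / 32.00 = 359.4 mol
For 14.53 mol C8H18, stoichiometry requires (25/2) × 14.53 = 181.6 mol O2; 359.4 mol is available, so C8H18 is limiting.
n(O2) consumed = (25/2) × 14.53 = 181.6 mol; remaining = 359.4 − 181.6 = 177.8 mol
V(O2) = nRT/P = 177.8 × 0.08206 × 851.15 / 11.6 = 1071 L

1070 L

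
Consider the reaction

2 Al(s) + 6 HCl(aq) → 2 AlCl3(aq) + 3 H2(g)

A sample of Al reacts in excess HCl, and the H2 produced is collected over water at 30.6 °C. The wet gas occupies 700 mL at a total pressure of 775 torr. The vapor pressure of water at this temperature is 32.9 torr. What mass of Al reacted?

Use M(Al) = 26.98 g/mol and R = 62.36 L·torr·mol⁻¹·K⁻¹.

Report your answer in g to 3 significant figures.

P(H2) = 775 − 32.9 = 742.1 torr
n(H2) = PV/RT = (742.1 × 0.7000) / (62.36 × 303.75) = 0.02742 mol
n(Al) = (2/3) × 0.02742 = 0.01828 mol
m(Al) = 0.01828 × 26.98 = 0.4932 g

0.493 g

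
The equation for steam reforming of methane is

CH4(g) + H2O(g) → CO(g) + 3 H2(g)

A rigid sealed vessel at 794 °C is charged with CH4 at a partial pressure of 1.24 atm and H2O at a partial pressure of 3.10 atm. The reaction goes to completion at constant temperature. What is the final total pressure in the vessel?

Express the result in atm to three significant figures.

At constant V, partial pressures at 794 °C are proportional to moles, so apply stoichiometry directly to pressures.
P(H2O) required for 1.24 atm of CH4 = (1/1) × 1.24 = 1.240 atm; available 3.10 atm, so CH4 is limiting.
P(H2O) remaining = 3.10 − (1/1) × 1.24 = 1.860 atm
P(gaseous products) = (1+3)/1 × 1.24 = 4.960 atm
P_total at 794 °C = 1.860 + 4.960 = 6.820 atm

6.82 atm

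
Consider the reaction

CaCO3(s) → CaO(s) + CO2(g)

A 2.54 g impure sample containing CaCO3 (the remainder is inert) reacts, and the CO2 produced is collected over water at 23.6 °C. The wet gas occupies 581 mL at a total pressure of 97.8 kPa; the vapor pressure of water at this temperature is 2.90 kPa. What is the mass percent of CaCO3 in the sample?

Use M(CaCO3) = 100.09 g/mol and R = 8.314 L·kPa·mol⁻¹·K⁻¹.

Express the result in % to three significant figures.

P(CO2) = 97.8 − 2.90 = 94.90 kPa
n(CO2) = PV/RT = (94.90 × 0.5810) / (8.314 × 296.75) = 0.02235 mol
n(CaCO3) = (1/1) × 0.02235 = 0.02235 mol
m(CaCO3) = 0.02235 × 100.09 = 2.237 g
%CaCO3 = 2.237 / 2.54 × 100 = 88.07%

88.1 %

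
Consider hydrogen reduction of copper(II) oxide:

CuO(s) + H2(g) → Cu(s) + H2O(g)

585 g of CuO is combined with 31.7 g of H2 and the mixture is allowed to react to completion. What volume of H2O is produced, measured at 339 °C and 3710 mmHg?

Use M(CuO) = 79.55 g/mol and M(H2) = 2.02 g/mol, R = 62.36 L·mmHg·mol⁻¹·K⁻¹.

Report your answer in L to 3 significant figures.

75.7 L

n(CuO) = 585 / 79.55 = 7.354 mol
n(H2) = 31.7 / 2.02 = 15.69 mol
For 7.354 mol CuO, stoichiometry requires (1/1) × 7.354 = 7.354 mol H2; 15.69 mol is available, so CuO is limiting.
n(H2O) = (1/1) × 7.354 = 7.354 mol
V(H2O) = nRT/P = 7.354 × 62.36 × 612.15 / 3710 = 75.67 L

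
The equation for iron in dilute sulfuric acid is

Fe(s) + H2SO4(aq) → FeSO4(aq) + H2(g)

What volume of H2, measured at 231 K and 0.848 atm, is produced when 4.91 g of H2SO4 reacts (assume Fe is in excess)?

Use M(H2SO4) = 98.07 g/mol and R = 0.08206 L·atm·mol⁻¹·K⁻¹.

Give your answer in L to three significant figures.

n(H2SO4) = 4.910 / 98.07 = 0.05007 mol
n(H2) = (1/1) × 0.05007 = 0.05007 mol
V = nRT/P = 0.05007 × 0.08206 × 231 / 0.848 = 1.119 L

1.12 L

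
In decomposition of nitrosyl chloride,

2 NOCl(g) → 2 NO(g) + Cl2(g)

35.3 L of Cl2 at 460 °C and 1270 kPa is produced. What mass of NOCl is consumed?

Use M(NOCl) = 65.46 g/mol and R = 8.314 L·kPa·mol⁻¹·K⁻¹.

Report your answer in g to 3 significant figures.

963 g

n(Cl2) = PV/RT = (1270 × 35.3) / (8.314 × 733.15) = 7.355 mol
n(NOCl) = (2/1) × 7.355 = 14.71 mol
m(NOCl) = 14.71 × 65.46 = 962.9 g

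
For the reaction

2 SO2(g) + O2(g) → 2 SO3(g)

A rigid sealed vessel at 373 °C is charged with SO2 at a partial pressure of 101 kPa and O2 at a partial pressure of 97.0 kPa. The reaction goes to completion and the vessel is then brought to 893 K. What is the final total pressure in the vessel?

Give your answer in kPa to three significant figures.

204 kPa

Because the vessel is rigid and T is held at 373 °C, work the stoichiometry in partial pressures (P_i = n_iRT/V).
P(O2) required for 101 kPa of SO2 = (1/2) × 101 = 50.50 kPa; available 97.0 kPa, so SO2 is limiting.
P(O2) remaining = 97.0 − (1/2) × 101 = 46.50 kPa
P(gaseous products) = (2)/2 × 101 = 101.0 kPa
P_total at 373 °C = 46.50 + 101.0 = 147.5 kPa
Scaling to 893 K: P = 147.5 × 893/646.15 = 203.8 kPa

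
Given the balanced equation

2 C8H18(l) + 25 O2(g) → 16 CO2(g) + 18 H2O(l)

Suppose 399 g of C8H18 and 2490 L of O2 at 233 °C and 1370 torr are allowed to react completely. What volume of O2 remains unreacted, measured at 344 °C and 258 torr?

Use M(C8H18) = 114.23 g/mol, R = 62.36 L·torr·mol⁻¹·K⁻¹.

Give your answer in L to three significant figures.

9610 L

n(C8H18) = 399 / 114.23 = 3.493 mol
n(O2) = PV/RT = (1370 × 2490) / (62.36 × 506.15) = 108.1 mol
For 3.493 mol C8H18, stoichiometry requires (25/2) × 3.493 = 43.66 mol O2; 108.1 mol is available, so C8H18 is limiting.
n(O2) consumed = (25/2) × 3.493 = 43.66 mol; remaining = 108.1 − 43.66 = 64.44 mol
V(O2) = nRT/P = 64.44 × 62.36 × 617.15 / 258 = 9612 L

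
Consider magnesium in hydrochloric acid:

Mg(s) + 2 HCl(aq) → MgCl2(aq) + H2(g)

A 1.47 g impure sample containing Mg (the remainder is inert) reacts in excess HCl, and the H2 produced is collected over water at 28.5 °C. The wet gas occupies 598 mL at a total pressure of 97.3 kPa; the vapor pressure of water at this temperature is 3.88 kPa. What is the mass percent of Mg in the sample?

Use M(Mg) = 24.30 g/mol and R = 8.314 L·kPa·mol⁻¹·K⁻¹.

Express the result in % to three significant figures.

36.8 %

P(H2) = 97.3 − 3.88 = 93.42 kPa
n(H2) = PV/RT = (93.42 × 0.5980) / (8.314 × 301.65) = 0.02228 mol
n(Mg) = (1/1) × 0.02228 = 0.02228 mol
m(Mg) = 0.02228 × 24.30 = 0.5414 g
%Mg = 0.5414 / 1.47 × 100 = 36.83%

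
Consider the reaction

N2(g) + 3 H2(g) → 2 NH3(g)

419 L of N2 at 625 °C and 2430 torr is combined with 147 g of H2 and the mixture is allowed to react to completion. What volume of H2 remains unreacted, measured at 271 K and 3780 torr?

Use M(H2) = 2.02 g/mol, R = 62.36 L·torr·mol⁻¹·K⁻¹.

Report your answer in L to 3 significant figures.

n(N2) = PV/RT = (2430 × 419) / (62.36 × 898.15) = 18.18 mol
n(H2) = 147 / 2.02 = 72.77 mol
For 18.18 mol N2, stoichiometry requires (3/1) × 18.18 = 54.54 mol H2; 72.77 mol is available, so N2 is limiting.
n(H2) consumed = (3/1) × 18.18 = 54.54 mol; remaining = 72.77 − 54.54 = 18.23 mol
V(H2) = nRT/P = 18.23 × 62.36 × 271 / 3780 = 81.50 L

81.5 L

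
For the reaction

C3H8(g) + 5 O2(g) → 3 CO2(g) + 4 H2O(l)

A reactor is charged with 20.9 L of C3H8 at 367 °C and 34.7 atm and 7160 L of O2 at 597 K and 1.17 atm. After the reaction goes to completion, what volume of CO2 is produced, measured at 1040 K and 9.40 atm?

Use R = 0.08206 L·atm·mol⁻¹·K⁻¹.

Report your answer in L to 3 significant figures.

376 L

n(C3H8) = PV/RT = (34.7 × 20.9) / (0.08206 × 640.15) = 13.81 mol
n(O2) = PV/RT = (1.17 × 7160) / (0.08206 × 597) = 171.0 mol
For 13.81 mol C3H8, stoichiometry requires (5/1) × 13.81 = 69.05 mol O2; 171.0 mol is available, so C3H8 is limiting.
n(CO2) = (3/1) × 13.81 = 41.43 mol
V(CO2) = nRT/P = 41.43 × 0.08206 × 1040 / 9.40 = 376.1 L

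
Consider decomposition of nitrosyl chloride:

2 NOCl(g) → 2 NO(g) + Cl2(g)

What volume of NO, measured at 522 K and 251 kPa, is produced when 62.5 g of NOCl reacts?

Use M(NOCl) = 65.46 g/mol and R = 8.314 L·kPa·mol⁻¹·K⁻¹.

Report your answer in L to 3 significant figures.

16.5 L

n(NOCl) = 62.50 / 65.46 = 0.9548 mol
n(NO) = (2/2) × 0.9548 = 0.9548 mol
V = nRT/P = 0.9548 × 8.314 × 522 / 251 = 16.51 L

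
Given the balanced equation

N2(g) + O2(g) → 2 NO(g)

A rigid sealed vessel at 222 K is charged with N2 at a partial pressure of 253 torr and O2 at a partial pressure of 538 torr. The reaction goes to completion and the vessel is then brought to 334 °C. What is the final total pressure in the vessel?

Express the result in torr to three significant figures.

2160 torr

With V and T fixed, P_i ∝ n_i, so the mole ratios apply directly to partial pressures at 222 K.
P(O2) required for 253 torr of N2 = (1/1) × 253 = 253.0 torr; available 538 torr, so N2 is limiting.
P(O2) remaining = 538 − (1/1) × 253 = 285.0 torr
P(gaseous products) = (2)/1 × 253 = 506.0 torr
P_total at 222 K = 285.0 + 506.0 = 791.0 torr
Scaling to 334 °C: P = 791.0 × 607.15/222 = 2163 torr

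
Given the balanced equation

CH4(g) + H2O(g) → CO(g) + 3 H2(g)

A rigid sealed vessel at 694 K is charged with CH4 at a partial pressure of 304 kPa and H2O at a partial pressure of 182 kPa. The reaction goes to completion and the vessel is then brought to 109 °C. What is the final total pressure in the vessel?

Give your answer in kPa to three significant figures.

With V and T fixed, P_i ∝ n_i, so the mole ratios apply directly to partial pressures at 694 K.
P(H2O) required for 304 kPa of CH4 = (1/1) × 304 = 304.0 kPa; available 182 kPa, so H2O is limiting.
P(CH4) remaining = 304 − (1/1) × 182 = 122.0 kPa
P(gaseous products) = (1+3)/1 × 182 = 728.0 kPa
P_total at 694 K = 122.0 + 728.0 = 850.0 kPa
Scaling to 109 °C: P = 850.0 × 382.15/694 = 468.1 kPa

468 kPa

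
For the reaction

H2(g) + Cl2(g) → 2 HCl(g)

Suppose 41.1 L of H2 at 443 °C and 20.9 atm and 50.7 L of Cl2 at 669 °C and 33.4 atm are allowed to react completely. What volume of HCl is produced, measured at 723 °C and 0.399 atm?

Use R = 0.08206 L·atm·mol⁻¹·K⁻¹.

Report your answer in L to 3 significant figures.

5990 L

n(H2) = PV/RT = (20.9 × 41.1) / (0.08206 × 716.15) = 14.62 mol
n(Cl2) = PV/RT = (33.4 × 50.7) / (0.08206 × 942.15) = 21.90 mol
For 14.62 mol H2, stoichiometry requires (1/1) × 14.62 = 14.62 mol Cl2; 21.90 mol is available, so H2 is limiting.
n(HCl) = (2/1) × 14.62 = 29.24 mol
V(HCl) = nRT/P = 29.24 × 0.08206 × 996.15 / 0.399 = 5990 L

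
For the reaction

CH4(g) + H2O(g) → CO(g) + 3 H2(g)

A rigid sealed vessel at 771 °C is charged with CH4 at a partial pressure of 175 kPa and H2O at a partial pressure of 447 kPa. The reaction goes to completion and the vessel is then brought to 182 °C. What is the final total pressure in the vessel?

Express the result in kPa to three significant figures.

424 kPa

At constant V, partial pressures at 771 °C are proportional to moles, so apply stoichiometry directly to pressures.
P(H2O) required for 175 kPa of CH4 = (1/1) × 175 = 175.0 kPa; available 447 kPa, so CH4 is limiting.
P(H2O) remaining = 447 − (1/1) × 175 = 272.0 kPa
P(gaseous products) = (1+3)/1 × 175 = 700.0 kPa
P_total at 771 °C = 272.0 + 700.0 = 972.0 kPa
Scaling to 182 °C: P = 972.0 × 455.15/1044.15 = 423.7 kPa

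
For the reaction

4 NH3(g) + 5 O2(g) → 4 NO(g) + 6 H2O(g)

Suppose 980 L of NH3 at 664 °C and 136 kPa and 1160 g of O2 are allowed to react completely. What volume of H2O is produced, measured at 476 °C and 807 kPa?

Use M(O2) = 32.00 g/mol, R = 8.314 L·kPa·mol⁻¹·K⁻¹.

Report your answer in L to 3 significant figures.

198 L

n(NH3) = PV/RT = (136 × 980) / (8.314 × 937.15) = 17.11 mol
n(O2) = 1160 / 32.00 = 36.25 mol
For 17.11 mol NH3, stoichiometry requires (5/4) × 17.11 = 21.39 mol O2; 36.25 mol is available, so NH3 is limiting.
n(H2O) = (6/4) × 17.11 = 25.66 mol
V(H2O) = nRT/P = 25.66 × 8.314 × 749.15 / 807 = 198.0 L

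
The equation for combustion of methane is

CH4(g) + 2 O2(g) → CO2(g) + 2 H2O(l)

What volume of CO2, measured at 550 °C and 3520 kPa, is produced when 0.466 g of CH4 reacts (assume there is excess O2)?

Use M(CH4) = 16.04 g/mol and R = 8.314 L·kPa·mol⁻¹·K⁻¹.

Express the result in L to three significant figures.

n(CH4) = 0.4660 / 16.04 = 0.02905 mol
n(CO2) = (1/1) × 0.02905 = 0.02905 mol
V = nRT/P = 0.02905 × 8.314 × 823.15 / 3520 = 0.05648 L

0.0565 L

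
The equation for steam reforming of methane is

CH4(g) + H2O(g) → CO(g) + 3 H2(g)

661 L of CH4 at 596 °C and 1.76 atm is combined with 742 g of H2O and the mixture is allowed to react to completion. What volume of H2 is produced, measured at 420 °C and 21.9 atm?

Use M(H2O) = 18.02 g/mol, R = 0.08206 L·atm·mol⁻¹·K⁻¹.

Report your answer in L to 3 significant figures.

n(CH4) = PV/RT = (1.76 × 661) / (0.08206 × 869.15) = 16.31 mol
n(H2O) = 742 / 18.02 = 41.18 mol
For 16.31 mol CH4, stoichiometry requires (1/1) × 16.31 = 16.31 mol H2O; 41.18 mol is available, so CH4 is limiting.
n(H2) = (3/1) × 16.31 = 48.93 mol
V(H2) = nRT/P = 48.93 × 0.08206 × 693.15 / 21.9 = 127.1 L

127 L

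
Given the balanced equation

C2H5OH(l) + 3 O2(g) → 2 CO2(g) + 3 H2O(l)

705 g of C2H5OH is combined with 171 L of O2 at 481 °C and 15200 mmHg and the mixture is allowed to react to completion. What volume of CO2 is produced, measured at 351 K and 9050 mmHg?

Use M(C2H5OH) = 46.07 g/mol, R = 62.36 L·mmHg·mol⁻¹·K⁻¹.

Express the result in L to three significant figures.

74.0 L

n(C2H5OH) = 705 / 46.07 = 15.30 mol
n(O2) = PV/RT = (15200 × 171) / (62.36 × 754.15) = 55.27 mol
For 15.30 mol C2H5OH, stoichiometry requires (3/1) × 15.30 = 45.90 mol O2; 55.27 mol is available, so C2H5OH is limiting.
n(CO2) = (2/1) × 15.30 = 30.60 mol
V(CO2) = nRT/P = 30.60 × 62.36 × 351 / 9050 = 74.01 L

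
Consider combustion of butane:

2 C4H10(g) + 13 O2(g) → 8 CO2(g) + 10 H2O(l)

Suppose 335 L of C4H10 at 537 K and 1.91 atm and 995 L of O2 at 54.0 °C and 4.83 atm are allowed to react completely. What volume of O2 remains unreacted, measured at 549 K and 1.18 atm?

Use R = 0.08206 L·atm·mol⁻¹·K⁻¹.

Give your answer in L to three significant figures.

3230 L

n(C4H10) = PV/RT = (1.91 × 335) / (0.08206 × 537) = 14.52 mol
n(O2) = PV/RT = (4.83 × 995) / (0.08206 × 327.15) = 179.0 mol
For 14.52 mol C4H10, stoichiometry requires (13/2) × 14.52 = 94.38 mol O2; 179.0 mol is available, so C4H10 is limiting.
n(O2) consumed = (13/2) × 14.52 = 94.38 mol; remaining = 179.0 − 94.38 = 84.62 mol
V(O2) = nRT/P = 84.62 × 0.08206 × 549 / 1.18 = 3231 L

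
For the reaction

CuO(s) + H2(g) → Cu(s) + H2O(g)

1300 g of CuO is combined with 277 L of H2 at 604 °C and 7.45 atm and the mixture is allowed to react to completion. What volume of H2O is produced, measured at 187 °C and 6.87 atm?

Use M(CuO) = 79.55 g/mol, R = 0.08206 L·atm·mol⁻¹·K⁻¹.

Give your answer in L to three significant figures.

89.8 L

n(CuO) = 1300 / 79.55 = 16.34 mol
n(H2) = PV/RT = (7.45 × 277) / (0.08206 × 877.15) = 28.67 mol
For 16.34 mol CuO, stoichiometry requires (1/1) × 16.34 = 16.34 mol H2; 28.67 mol is available, so CuO is limiting.
n(H2O) = (1/1) × 16.34 = 16.34 mol
V(H2O) = nRT/P = 16.34 × 0.08206 × 460.15 / 6.87 = 89.81 L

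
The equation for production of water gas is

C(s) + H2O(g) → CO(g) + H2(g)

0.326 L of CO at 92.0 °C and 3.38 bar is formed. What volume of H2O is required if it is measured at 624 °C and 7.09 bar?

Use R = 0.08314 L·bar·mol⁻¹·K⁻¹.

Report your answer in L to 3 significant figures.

0.382 L

n(CO) = PV/RT = (3.38 × 0.326) / (0.08314 × 365.15) = 0.03630 mol
n(H2O) = (1/1) × 0.03630 = 0.03630 mol
V = nRT/P = 0.03630 × 0.08314 × 897.15 / 7.09 = 0.3819 L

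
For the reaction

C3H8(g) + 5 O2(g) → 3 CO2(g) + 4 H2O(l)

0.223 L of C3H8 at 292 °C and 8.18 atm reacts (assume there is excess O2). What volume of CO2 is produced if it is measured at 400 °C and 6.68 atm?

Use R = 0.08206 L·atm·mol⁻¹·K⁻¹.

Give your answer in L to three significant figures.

0.976 L

n(C3H8) = PV/RT = (8.18 × 0.223) / (0.08206 × 565.15) = 0.03933 mol
n(CO2) = (3/1) × 0.03933 = 0.1180 mol
V = nRT/P = 0.1180 × 0.08206 × 673.15 / 6.68 = 0.9758 L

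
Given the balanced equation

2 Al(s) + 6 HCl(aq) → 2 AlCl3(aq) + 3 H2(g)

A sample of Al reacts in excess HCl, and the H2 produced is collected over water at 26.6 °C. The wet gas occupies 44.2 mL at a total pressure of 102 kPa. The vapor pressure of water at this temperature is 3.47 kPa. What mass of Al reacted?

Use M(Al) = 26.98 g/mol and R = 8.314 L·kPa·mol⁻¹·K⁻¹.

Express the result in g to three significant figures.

0.0314 g

P(H2) = 102 − 3.47 = 98.53 kPa
n(H2) = PV/RT = (98.53 × 0.04420) / (8.314 × 299.75) = 0.001748 mol
n(Al) = (2/3) × 0.001748 = 0.001165 mol
m(Al) = 0.001165 × 26.98 = 0.03143 g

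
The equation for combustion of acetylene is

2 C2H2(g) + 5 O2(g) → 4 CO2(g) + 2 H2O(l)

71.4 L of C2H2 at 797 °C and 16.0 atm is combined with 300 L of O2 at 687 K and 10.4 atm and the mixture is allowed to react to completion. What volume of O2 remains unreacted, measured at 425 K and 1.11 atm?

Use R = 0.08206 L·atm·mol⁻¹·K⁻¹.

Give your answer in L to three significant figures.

n(C2H2) = PV/RT = (16.0 × 71.4) / (0.08206 × 1070.15) = 13.01 mol
n(O2) = PV/RT = (10.4 × 300) / (0.08206 × 687) = 55.34 mol
For 13.01 mol C2H2, stoichiometry requires (5/2) × 13.01 = 32.52 mol O2; 55.34 mol is available, so C2H2 is limiting.
n(O2) consumed = (5/2) × 13.01 = 32.52 mol; remaining = 55.34 − 32.52 = 22.82 mol
V(O2) = nRT/P = 22.82 × 0.08206 × 425 / 1.11 = 717.0 L

717 L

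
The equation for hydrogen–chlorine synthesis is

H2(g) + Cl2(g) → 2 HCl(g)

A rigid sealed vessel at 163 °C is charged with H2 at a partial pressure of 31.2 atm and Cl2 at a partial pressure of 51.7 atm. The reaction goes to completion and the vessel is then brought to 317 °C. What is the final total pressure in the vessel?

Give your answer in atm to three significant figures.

112 atm

At constant V, partial pressures at 163 °C are proportional to moles, so apply stoichiometry directly to pressures.
P(Cl2) required for 31.2 atm of H2 = (1/1) × 31.2 = 31.20 atm; available 51.7 atm, so H2 is limiting.
P(Cl2) remaining = 51.7 − (1/1) × 31.2 = 20.50 atm
P(gaseous products) = (2)/1 × 31.2 = 62.40 atm
P_total at 163 °C = 20.50 + 62.40 = 82.90 atm
Scaling to 317 °C: P = 82.90 × 590.15/436.15 = 112.2 atm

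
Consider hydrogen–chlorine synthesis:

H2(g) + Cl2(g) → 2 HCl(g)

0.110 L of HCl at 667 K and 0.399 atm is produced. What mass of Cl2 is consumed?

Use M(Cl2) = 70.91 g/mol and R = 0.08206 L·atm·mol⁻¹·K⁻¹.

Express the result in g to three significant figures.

n(HCl) = PV/RT = (0.399 × 0.110) / (0.08206 × 667) = 0.0008019 mol
n(Cl2) = (1/2) × 0.0008019 = 0.0004010 mol
m(Cl2) = 0.0004010 × 70.91 = 0.02843 g

0.0284 g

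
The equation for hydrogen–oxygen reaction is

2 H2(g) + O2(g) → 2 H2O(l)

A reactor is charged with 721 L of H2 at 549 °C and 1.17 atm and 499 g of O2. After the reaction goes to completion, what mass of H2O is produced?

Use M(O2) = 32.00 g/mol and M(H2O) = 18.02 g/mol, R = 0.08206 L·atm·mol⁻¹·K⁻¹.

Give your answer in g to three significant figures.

225 g

n(H2) = PV/RT = (1.17 × 721) / (0.08206 × 822.15) = 12.50 mol
n(O2) = 499 / 32.00 = 15.59 mol
For 12.50 mol H2, stoichiometry requires (1/2) × 12.50 = 6.250 mol O2; 15.59 mol is available, so H2 is limiting.
n(H2O) = (2/2) × 12.50 = 12.50 mol
m(H2O) = 12.50 × 18.02 = 225.2 g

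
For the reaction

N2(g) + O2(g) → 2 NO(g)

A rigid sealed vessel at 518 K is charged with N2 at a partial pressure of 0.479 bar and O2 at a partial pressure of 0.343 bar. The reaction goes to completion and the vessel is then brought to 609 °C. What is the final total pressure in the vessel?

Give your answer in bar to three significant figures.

1.40 bar

With V and T fixed, P_i ∝ n_i, so the mole ratios apply directly to partial pressures at 518 K.
P(O2) required for 0.479 bar of N2 = (1/1) × 0.479 = 0.4790 bar; available 0.343 bar, so O2 is limiting.
P(N2) remaining = 0.479 − (1/1) × 0.343 = 0.1360 bar
P(gaseous products) = (2)/1 × 0.343 = 0.6860 bar
P_total at 518 K = 0.1360 + 0.6860 = 0.8220 bar
Scaling to 609 °C: P = 0.8220 × 882.15/518 = 1.400 bar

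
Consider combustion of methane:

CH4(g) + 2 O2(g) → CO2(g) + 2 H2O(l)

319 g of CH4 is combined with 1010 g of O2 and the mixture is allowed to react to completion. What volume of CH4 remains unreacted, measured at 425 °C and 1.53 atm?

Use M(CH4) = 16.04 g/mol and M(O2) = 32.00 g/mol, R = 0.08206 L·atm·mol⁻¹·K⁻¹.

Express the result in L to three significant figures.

154 L

n(CH4) = 319 / 16.04 = 19.89 mol
n(O2) = 1010 / 32.00 = 31.56 mol
For 19.89 mol CH4, stoichiometry requires (2/1) × 19.89 = 39.78 mol O2; 31.56 mol is available, so O2 is limiting.
n(CH4) consumed = (1/2) × 31.56 = 15.78 mol; remaining = 19.89 − 15.78 = 4.110 mol
V(CH4) = nRT/P = 4.110 × 0.08206 × 698.15 / 1.53 = 153.9 L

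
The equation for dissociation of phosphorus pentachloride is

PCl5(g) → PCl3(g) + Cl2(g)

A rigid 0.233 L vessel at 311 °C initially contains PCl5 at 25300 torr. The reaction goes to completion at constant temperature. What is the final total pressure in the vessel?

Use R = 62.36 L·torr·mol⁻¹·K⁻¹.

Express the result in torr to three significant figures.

50600 torr

At constant T and V, P ∝ n(gas): 1 mol gas → 2 mol gas.
P_final = (2/1) × 25300 = 50600 torr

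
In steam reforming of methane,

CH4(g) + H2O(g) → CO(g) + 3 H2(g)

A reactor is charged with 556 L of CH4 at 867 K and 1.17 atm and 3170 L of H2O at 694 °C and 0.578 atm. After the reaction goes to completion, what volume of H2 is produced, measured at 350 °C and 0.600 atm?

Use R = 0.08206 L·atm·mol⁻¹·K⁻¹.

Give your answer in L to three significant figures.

n(CH4) = PV/RT = (1.17 × 556) / (0.08206 × 867) = 9.143 mol
n(H2O) = PV/RT = (0.578 × 3170) / (0.08206 × 967.15) = 23.09 mol
For 9.143 mol CH4, stoichiometry requires (1/1) × 9.143 = 9.143 mol H2O; 23.09 mol is available, so CH4 is limiting.
n(H2) = (3/1) × 9.143 = 27.43 mol
V(H2) = nRT/P = 27.43 × 0.08206 × 623.15 / 0.600 = 2338 L

2340 L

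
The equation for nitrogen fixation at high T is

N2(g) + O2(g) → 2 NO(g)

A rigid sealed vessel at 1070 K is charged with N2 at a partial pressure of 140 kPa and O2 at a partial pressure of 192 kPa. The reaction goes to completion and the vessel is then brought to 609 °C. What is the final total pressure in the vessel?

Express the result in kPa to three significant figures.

274 kPa

With V and T fixed, P_i ∝ n_i, so the mole ratios apply directly to partial pressures at 1070 K.
P(O2) required for 140 kPa of N2 = (1/1) × 140 = 140.0 kPa; available 192 kPa, so N2 is limiting.
P(O2) remaining = 192 − (1/1) × 140 = 52.00 kPa
P(gaseous products) = (2)/1 × 140 = 280.0 kPa
P_total at 1070 K = 52.00 + 280.0 = 332.0 kPa
Scaling to 609 °C: P = 332.0 × 882.15/1070 = 273.7 kPa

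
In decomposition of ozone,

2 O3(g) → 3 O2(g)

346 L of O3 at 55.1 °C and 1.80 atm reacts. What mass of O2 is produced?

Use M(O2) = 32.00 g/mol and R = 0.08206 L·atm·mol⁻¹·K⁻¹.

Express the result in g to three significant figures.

1110 g

n(O3) = PV/RT = (1.80 × 346) / (0.08206 × 328.25) = 23.12 mol
n(O2) = (3/2) × 23.12 = 34.68 mol
m(O2) = 34.68 × 32.00 = 1110 g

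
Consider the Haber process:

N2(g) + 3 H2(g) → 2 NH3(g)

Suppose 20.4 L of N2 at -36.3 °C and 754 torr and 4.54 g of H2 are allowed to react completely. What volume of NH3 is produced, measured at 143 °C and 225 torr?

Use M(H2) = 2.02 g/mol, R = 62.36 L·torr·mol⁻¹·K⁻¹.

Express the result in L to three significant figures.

173 L

n(N2) = PV/RT = (754 × 20.4) / (62.36 × 236.85) = 1.041 mol
n(H2) = 4.54 / 2.02 = 2.248 mol
For 1.041 mol N2, stoichiometry requires (3/1) × 1.041 = 3.123 mol H2; 2.248 mol is available, so H2 is limiting.
n(NH3) = (2/3) × 2.248 = 1.499 mol
V(NH3) = nRT/P = 1.499 × 62.36 × 416.15 / 225 = 172.9 L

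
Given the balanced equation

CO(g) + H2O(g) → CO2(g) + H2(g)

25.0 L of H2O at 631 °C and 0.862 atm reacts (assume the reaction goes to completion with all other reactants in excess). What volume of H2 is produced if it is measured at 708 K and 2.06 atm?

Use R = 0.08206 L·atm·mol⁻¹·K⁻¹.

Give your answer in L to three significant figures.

8.19 L

n(H2O) = PV/RT = (0.862 × 25.0) / (0.08206 × 904.15) = 0.2905 mol
n(H2) = (1/1) × 0.2905 = 0.2905 mol
V = nRT/P = 0.2905 × 0.08206 × 708 / 2.06 = 8.193 L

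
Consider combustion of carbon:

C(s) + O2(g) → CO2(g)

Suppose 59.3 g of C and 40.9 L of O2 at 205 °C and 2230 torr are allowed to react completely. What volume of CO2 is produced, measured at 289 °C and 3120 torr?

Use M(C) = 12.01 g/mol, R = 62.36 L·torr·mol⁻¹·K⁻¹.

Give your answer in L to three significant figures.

34.4 L

n(C) = 59.3 / 12.01 = 4.938 mol
n(O2) = PV/RT = (2230 × 40.9) / (62.36 × 478.15) = 3.059 mol
For 4.938 mol C, stoichiometry requires (1/1) × 4.938 = 4.938 mol O2; 3.059 mol is available, so O2 is limiting.
n(CO2) = (1/1) × 3.059 = 3.059 mol
V(CO2) = nRT/P = 3.059 × 62.36 × 562.15 / 3120 = 34.37 L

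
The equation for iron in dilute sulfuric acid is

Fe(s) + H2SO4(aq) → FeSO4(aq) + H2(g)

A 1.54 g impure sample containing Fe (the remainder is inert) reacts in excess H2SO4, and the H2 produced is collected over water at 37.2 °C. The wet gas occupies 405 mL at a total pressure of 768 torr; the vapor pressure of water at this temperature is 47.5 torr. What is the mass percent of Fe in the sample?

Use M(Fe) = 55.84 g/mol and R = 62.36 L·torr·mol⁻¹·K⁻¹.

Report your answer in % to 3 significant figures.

P(H2) = 768 − 47.5 = 720.5 torr
n(H2) = PV/RT = (720.5 × 0.4050) / (62.36 × 310.35) = 0.01508 mol
n(Fe) = (1/1) × 0.01508 = 0.01508 mol
m(Fe) = 0.01508 × 55.84 = 0.8421 g
%Fe = 0.8421 / 1.54 × 100 = 54.68%

54.7 %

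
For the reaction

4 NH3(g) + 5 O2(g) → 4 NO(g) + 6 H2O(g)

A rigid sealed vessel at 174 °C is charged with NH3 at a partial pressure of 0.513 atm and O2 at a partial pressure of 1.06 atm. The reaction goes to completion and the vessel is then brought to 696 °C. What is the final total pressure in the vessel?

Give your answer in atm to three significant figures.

3.69 atm

With V and T fixed, P_i ∝ n_i, so the mole ratios apply directly to partial pressures at 174 °C.
P(O2) required for 0.513 atm of NH3 = (5/4) × 0.513 = 0.6412 atm; available 1.06 atm, so NH3 is limiting.
P(O2) remaining = 1.06 − (5/4) × 0.513 = 0.4188 atm
P(gaseous products) = (4+6)/4 × 0.513 = 1.282 atm
P_total at 174 °C = 0.4188 + 1.282 = 1.701 atm
Scaling to 696 °C: P = 1.701 × 969.15/447.15 = 3.687 atm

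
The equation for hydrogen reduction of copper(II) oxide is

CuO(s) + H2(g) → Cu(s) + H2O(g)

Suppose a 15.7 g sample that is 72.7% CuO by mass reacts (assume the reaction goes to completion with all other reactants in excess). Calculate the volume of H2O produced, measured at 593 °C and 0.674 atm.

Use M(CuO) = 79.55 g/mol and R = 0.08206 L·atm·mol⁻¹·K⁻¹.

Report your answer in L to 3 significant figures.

15.1 L

mass of CuO = 15.7 × 72.7/100 = 11.41 g
n(CuO) = 11.41 / 79.55 = 0.1434 mol
n(H2O) = (1/1) × 0.1434 = 0.1434 mol
V = nRT/P = 0.1434 × 0.08206 × 866.15 / 0.674 = 15.12 L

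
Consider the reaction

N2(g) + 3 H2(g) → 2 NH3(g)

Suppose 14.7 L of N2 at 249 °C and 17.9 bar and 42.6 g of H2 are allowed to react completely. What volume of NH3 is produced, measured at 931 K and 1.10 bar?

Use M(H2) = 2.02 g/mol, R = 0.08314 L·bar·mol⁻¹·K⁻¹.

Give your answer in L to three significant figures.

853 L

n(N2) = PV/RT = (17.9 × 14.7) / (0.08314 × 522.15) = 6.061 mol
n(H2) = 42.6 / 2.02 = 21.09 mol
For 6.061 mol N2, stoichiometry requires (3/1) × 6.061 = 18.18 mol H2; 21.09 mol is available, so N2 is limiting.
n(NH3) = (2/1) × 6.061 = 12.12 mol
V(NH3) = nRT/P = 12.12 × 0.08314 × 931 / 1.10 = 852.8 L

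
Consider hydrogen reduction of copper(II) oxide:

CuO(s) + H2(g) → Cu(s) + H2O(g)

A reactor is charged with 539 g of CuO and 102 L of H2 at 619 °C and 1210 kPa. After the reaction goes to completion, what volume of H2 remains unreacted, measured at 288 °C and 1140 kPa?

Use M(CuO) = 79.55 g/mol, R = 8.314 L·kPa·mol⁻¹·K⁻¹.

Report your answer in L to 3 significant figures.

40.4 L

n(CuO) = 539 / 79.55 = 6.776 mol
n(H2) = PV/RT = (1210 × 102) / (8.314 × 892.15) = 16.64 mol
For 6.776 mol CuO, stoichiometry requires (1/1) × 6.776 = 6.776 mol H2; 16.64 mol is available, so CuO is limiting.
n(H2) consumed = (1/1) × 6.776 = 6.776 mol; remaining = 16.64 − 6.776 = 9.864 mol
V(H2) = nRT/P = 9.864 × 8.314 × 561.15 / 1140 = 40.37 L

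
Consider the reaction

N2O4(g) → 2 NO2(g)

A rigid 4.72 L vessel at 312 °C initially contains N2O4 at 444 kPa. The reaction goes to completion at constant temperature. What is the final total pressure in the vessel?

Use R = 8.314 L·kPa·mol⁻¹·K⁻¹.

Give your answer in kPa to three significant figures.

888 kPa

At constant T and V, P ∝ n(gas): 1 mol gas → 2 mol gas.
P_final = (2/1) × 444 = 888.0 kPa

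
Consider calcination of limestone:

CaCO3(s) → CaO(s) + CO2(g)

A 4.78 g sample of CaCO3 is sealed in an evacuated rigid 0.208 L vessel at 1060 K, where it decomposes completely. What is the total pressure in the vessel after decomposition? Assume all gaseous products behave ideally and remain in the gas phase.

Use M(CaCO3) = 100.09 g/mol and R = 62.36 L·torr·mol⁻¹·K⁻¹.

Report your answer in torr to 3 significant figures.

15200 torr

n(CaCO3) = 4.78 / 100.09 = 0.04776 mol
n(gas produced) = (1/1) × 0.04776 = 0.04776 mol
P = nRT/V = 0.04776 × 62.36 × 1060 / 0.208 = 15180 torr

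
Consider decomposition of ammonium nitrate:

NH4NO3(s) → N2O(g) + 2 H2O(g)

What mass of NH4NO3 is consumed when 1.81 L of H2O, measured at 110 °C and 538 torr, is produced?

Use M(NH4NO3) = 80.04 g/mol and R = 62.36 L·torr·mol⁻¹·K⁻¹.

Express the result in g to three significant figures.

n(H2O) = PV/RT = (538 × 1.81) / (62.36 × 383.15) = 0.04076 mol
n(NH4NO3) = (1/2) × 0.04076 = 0.02038 mol
m(NH4NO3) = 0.02038 × 80.04 = 1.631 g

1.63 g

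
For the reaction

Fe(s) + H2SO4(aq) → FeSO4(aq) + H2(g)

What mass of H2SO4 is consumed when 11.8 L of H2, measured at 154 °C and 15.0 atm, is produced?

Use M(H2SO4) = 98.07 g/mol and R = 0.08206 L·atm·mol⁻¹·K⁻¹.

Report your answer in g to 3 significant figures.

495 g

n(H2) = PV/RT = (15.0 × 11.8) / (0.08206 × 427.15) = 5.050 mol
n(H2SO4) = (1/1) × 5.050 = 5.050 mol
m(H2SO4) = 5.050 × 98.07 = 495.3 g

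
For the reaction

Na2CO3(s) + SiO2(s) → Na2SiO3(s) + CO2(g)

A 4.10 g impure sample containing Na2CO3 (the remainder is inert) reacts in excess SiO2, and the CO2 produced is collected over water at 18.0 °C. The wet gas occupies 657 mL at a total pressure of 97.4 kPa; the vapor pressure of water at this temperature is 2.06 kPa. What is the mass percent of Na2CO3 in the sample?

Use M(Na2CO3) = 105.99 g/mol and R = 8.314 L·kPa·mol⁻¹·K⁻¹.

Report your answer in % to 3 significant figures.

P(CO2) = 97.4 − 2.06 = 95.34 kPa
n(CO2) = PV/RT = (95.34 × 0.6570) / (8.314 × 291.15) = 0.02588 mol
n(Na2CO3) = (1/1) × 0.02588 = 0.02588 mol
m(Na2CO3) = 0.02588 × 105.99 = 2.743 g
%Na2CO3 = 2.743 / 4.10 × 100 = 66.90%

66.9 %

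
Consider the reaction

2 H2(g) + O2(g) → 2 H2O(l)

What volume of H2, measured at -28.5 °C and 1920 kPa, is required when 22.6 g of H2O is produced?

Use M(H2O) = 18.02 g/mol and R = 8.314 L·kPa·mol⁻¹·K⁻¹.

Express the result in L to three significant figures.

n(H2O) = 22.60 / 18.02 = 1.254 mol
n(H2) = (2/2) × 1.254 = 1.254 mol
V = nRT/P = 1.254 × 8.314 × 244.65 / 1920 = 1.328 L

1.33 L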